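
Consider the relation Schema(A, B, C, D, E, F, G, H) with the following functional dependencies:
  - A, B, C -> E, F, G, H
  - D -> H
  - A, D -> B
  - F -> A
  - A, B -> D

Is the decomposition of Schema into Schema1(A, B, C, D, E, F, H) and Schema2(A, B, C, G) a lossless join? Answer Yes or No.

Common attributes: {A, B, C}; their closure is {A, B, C, D, E, F, G, H}.
Since Schema1 ⊆ {A, B, C, D, E, F, G, H}, the intersection is a superkey of Schema1; the decomposition is lossless.

Yes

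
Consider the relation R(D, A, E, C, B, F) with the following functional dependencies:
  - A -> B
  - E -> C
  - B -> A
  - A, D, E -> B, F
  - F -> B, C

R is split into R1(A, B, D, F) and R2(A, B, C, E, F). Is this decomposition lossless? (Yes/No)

R1 ∩ R2 = {A, B, F}; its closure under F is {A, B, C, F}.
Neither R1 nor R2 is contained in that closure, so the decomposition is lossy.

No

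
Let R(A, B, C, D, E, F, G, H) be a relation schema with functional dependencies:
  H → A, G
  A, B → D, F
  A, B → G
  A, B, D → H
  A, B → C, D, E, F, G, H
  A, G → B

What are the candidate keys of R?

{A, B}, {A, G}, {H}

{H}⁺ = {A, B, C, D, E, F, G, H} — all of the relation — so {H} is a candidate key.
{A, B}⁺ = {A, B, C, D, E, F, G, H} — all of the relation — so {A, B} is a candidate key.
{A, G}⁺ = {A, B, C, D, E, F, G, H} — all of the relation — so {A, G} is a candidate key.
Any other superkey properly contains one of these, so there are no further candidate keys.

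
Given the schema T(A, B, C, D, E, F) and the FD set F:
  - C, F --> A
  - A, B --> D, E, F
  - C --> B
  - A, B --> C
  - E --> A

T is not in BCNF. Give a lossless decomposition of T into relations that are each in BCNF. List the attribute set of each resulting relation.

{A, E}; {B, C}; {C, D, E, F}

Candidate keys of the original relation: {A, B}, {A, C}, {B, E}, {C, E}, {C, F}.
Within {A, B, C, D, E, F}: {C}⁺ ∩ {A, B, C, D, E, F} = {B, C}, not the whole set, so C --> B violates BCNF; decompose into {B, C} and {A, C, D, E, F}.
{B, C} has no BCNF violation.
Within {A, C, D, E, F}: {E}⁺ ∩ {A, C, D, E, F} = {A, E}, not the whole set, so E --> A violates BCNF; decompose into {A, E} and {C, D, E, F}.
{A, E} has no BCNF violation.
{C, D, E, F} has no BCNF violation.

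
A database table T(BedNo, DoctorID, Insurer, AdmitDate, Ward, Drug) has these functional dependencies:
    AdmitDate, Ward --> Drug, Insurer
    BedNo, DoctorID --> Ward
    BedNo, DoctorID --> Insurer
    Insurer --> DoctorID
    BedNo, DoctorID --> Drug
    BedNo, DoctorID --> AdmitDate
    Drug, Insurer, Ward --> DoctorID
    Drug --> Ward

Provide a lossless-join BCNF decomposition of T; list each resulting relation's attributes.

Candidate keys of the original relation: {AdmitDate, BedNo, Drug}, {AdmitDate, BedNo, Ward}, {BedNo, DoctorID}, {BedNo, Insurer}.
Within {AdmitDate, BedNo, DoctorID, Drug, Insurer, Ward}: {AdmitDate, Ward}⁺ ∩ {AdmitDate, BedNo, DoctorID, Drug, Insurer, Ward} = {AdmitDate, DoctorID, Drug, Insurer, Ward}, not the whole set, so AdmitDate, Ward --> DoctorID, Drug, Insurer violates BCNF; decompose into {AdmitDate, DoctorID, Drug, Insurer, Ward} and {AdmitDate, BedNo, Ward}.
Within {AdmitDate, DoctorID, Drug, Insurer, Ward}: {Insurer}⁺ ∩ {AdmitDate, DoctorID, Drug, Insurer, Ward} = {DoctorID, Insurer}, not the whole set, so Insurer --> DoctorID violates BCNF; decompose into {DoctorID, Insurer} and {AdmitDate, Drug, Insurer, Ward}.
{DoctorID, Insurer} is in BCNF.
Within {AdmitDate, Drug, Insurer, Ward}: {Drug}⁺ ∩ {AdmitDate, Drug, Insurer, Ward} = {Drug, Ward}, not the whole set, so Drug --> Ward violates BCNF; decompose into {Drug, Ward} and {AdmitDate, Drug, Insurer}.
{Drug, Ward} is in BCNF.
{AdmitDate, Drug, Insurer} is in BCNF.
{AdmitDate, BedNo, Ward} is in BCNF.

{AdmitDate, BedNo, Ward}; {AdmitDate, Drug, Insurer}; {DoctorID, Insurer}; {Drug, Ward}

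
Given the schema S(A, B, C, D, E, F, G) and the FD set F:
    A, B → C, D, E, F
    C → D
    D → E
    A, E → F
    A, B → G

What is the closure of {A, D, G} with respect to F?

Start with {A, D, G}.
D → E applies; add {E} → now {A, D, E, G}.
A, E → F applies; add {F} → now {A, D, E, F, G}.
No further FD applies.

{A, D, E, F, G}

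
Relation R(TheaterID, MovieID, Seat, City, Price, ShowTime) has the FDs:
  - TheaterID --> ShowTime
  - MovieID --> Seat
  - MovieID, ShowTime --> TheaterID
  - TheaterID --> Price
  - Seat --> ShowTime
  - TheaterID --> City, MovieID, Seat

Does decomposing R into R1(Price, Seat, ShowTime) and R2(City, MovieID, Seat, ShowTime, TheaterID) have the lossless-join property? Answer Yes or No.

No

R1 ∩ R2 = {Seat, ShowTime}; its closure under F is {Seat, ShowTime}.
The closure covers neither R1 nor R2 entirely; the join is not lossless.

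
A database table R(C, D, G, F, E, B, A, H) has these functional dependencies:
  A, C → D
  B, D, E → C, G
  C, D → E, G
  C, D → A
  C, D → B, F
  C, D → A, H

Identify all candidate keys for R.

{A, C}⁺ = {A, B, C, D, E, F, G, H} — all of the relation — so {A, C} is a candidate key.
{C, D}⁺ = {A, B, C, D, E, F, G, H} — all of the relation — so {C, D} is a candidate key.
{B, D, E}⁺ = {A, B, C, D, E, F, G, H} — all of the relation — so {B, D, E} is a candidate key.
Any other superkey properly contains one of these, so there are no further candidate keys.

{A, C}, {B, D, E}, {C, D}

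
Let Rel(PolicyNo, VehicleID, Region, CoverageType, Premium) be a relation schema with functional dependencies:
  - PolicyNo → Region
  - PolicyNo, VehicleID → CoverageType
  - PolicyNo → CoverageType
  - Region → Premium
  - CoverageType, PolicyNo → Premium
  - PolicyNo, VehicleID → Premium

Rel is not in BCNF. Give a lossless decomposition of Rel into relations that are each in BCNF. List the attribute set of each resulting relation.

{CoverageType, PolicyNo, Region}; {PolicyNo, VehicleID}; {Premium, Region}

Candidate key of the original relation: {PolicyNo, VehicleID}.
{CoverageType, PolicyNo, Premium, Region, VehicleID}: {PolicyNo} determines {CoverageType, PolicyNo, Premium, Region} here but is not a superkey — split on PolicyNo → CoverageType, Premium, Region, giving {CoverageType, PolicyNo, Premium, Region} and {PolicyNo, VehicleID}.
{CoverageType, PolicyNo, Premium, Region}: {Region} determines {Premium, Region} here but is not a superkey — split on Region → Premium, giving {Premium, Region} and {CoverageType, PolicyNo, Region}.
{Premium, Region} has no BCNF violation.
{CoverageType, PolicyNo, Region} has no BCNF violation.
{PolicyNo, VehicleID} has no BCNF violation.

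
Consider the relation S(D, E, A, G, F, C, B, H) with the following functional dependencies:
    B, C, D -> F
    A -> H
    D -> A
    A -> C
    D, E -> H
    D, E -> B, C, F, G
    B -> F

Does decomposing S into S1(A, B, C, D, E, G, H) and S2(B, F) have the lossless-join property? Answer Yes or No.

The shared attributes are {B} and {B}⁺ = {B, F}.
Since S2 ⊆ {B, F}, the intersection is a superkey of S2; the decomposition is lossless.

Yes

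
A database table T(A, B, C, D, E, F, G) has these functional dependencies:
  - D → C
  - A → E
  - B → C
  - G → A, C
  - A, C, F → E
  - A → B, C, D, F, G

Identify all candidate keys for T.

{A} is a candidate key since {A}⁺ = {A, B, C, D, E, F, G} covers every attribute.
{G} is a candidate key since {G}⁺ = {A, B, C, D, E, F, G} covers every attribute.
Any other superkey properly contains one of these, so there are no further candidate keys.

{A}, {G}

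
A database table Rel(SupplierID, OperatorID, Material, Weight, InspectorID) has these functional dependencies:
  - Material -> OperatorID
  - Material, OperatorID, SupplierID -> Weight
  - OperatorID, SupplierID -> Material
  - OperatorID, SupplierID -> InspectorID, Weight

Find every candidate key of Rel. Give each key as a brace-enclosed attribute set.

{SupplierID} never appears on the right of any FD, so every key must include it.
{Material, SupplierID}⁺ = {InspectorID, Material, OperatorID, SupplierID, Weight}, which is every attribute, so {Material, SupplierID} is a candidate key.
{OperatorID, SupplierID}⁺ = {InspectorID, Material, OperatorID, SupplierID, Weight}, which is every attribute, so {OperatorID, SupplierID} is a candidate key.
Any other superkey properly contains one of these, so there are no further candidate keys.

{Material, SupplierID}, {OperatorID, SupplierID}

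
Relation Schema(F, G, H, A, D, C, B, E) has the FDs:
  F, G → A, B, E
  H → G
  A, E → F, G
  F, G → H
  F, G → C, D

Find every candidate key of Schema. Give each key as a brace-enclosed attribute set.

{A, E}⁺ = {A, B, C, D, E, F, G, H}, which is every attribute, so {A, E} is a candidate key.
{F, G}⁺ = {A, B, C, D, E, F, G, H}, which is every attribute, so {F, G} is a candidate key.
{F, H}⁺ = {A, B, C, D, E, F, G, H}, which is every attribute, so {F, H} is a candidate key.
These are minimal and exhaustive — every other superkey contains one of them.

{A, E}, {F, G}, {F, H}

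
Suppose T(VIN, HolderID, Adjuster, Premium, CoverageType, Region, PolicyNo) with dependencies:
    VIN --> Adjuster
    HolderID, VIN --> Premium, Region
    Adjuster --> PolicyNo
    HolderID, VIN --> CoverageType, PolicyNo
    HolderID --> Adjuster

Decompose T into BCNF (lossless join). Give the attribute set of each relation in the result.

{Adjuster, PolicyNo}; {Adjuster, VIN}; {CoverageType, HolderID, Premium, Region, VIN}

Candidate key of the original relation: {HolderID, VIN}.
Within {Adjuster, CoverageType, HolderID, PolicyNo, Premium, Region, VIN}: {VIN}⁺ ∩ {Adjuster, CoverageType, HolderID, PolicyNo, Premium, Region, VIN} = {Adjuster, PolicyNo, VIN}, not the whole set, so VIN --> Adjuster, PolicyNo violates BCNF; decompose into {Adjuster, PolicyNo, VIN} and {CoverageType, HolderID, Premium, Region, VIN}.
Within {Adjuster, PolicyNo, VIN}: {Adjuster}⁺ ∩ {Adjuster, PolicyNo, VIN} = {Adjuster, PolicyNo}, not the whole set, so Adjuster --> PolicyNo violates BCNF; decompose into {Adjuster, PolicyNo} and {Adjuster, VIN}.
{Adjuster, PolicyNo}: every determinant is a superkey — BCNF.
{Adjuster, VIN}: every determinant is a superkey — BCNF.
{CoverageType, HolderID, Premium, Region, VIN}: every determinant is a superkey — BCNF.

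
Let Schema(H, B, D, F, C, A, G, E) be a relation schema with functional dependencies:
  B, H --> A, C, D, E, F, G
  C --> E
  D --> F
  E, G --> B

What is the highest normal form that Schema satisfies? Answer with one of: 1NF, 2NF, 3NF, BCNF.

2NF

Candidate keys: {B, H}, {C, G, H}, {E, G, H}. Prime attributes: {B, C, E, G, H}.
C --> E breaks BCNF: {C}⁺ = {C, E}, so {C} is not a superkey.
D --> F determines the non-prime attribute {F} from a non-superkey — 3NF is violated.
Checking every proper subset of each key, none determines a non-prime attribute — 2NF is satisfied.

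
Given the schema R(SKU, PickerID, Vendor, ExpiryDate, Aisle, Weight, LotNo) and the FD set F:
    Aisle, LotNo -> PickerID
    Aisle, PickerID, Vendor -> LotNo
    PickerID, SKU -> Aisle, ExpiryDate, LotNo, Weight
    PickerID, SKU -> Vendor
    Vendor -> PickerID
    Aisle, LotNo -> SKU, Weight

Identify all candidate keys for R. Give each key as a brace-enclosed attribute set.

{Aisle, LotNo}⁺ = {Aisle, ExpiryDate, LotNo, PickerID, SKU, Vendor, Weight} — all of the relation — so {Aisle, LotNo} is a candidate key.
{Aisle, Vendor}⁺ = {Aisle, ExpiryDate, LotNo, PickerID, SKU, Vendor, Weight} — all of the relation — so {Aisle, Vendor} is a candidate key.
{PickerID, SKU}⁺ = {Aisle, ExpiryDate, LotNo, PickerID, SKU, Vendor, Weight} — all of the relation — so {PickerID, SKU} is a candidate key.
{SKU, Vendor}⁺ = {Aisle, ExpiryDate, LotNo, PickerID, SKU, Vendor, Weight} — all of the relation — so {SKU, Vendor} is a candidate key.
No proper subset of any of these is a key, and no other minimal superkey exists.

{Aisle, LotNo}, {Aisle, Vendor}, {PickerID, SKU}, {SKU, Vendor}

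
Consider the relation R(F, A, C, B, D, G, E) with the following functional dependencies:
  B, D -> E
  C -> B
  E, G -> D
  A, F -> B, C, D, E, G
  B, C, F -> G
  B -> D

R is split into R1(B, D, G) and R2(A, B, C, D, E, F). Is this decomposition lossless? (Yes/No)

The shared attributes are {B, D} and {B, D}⁺ = {B, D, E}.
The closure covers neither R1 nor R2 entirely; the join is not lossless.

No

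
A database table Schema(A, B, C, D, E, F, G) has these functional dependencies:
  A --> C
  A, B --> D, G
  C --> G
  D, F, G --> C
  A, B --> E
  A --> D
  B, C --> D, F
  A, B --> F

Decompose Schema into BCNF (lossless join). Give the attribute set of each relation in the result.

Candidate key of the original relation: {A, B}.
Within {A, B, C, D, E, F, G}: {A}⁺ ∩ {A, B, C, D, E, F, G} = {A, C, D, G}, not the whole set, so A --> C, D, G violates BCNF; decompose into {A, C, D, G} and {A, B, E, F}.
Within {A, C, D, G}: {C}⁺ ∩ {A, C, D, G} = {C, G}, not the whole set, so C --> G violates BCNF; decompose into {C, G} and {A, C, D}.
{C, G}: every determinant is a superkey — BCNF.
{A, C, D}: every determinant is a superkey — BCNF.
{A, B, E, F}: every determinant is a superkey — BCNF.

{A, B, E, F}; {A, C, D}; {C, G}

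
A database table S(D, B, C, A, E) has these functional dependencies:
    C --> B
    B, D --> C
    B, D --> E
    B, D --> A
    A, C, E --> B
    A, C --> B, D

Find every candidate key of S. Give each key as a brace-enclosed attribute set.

{A, C}⁺ = {A, B, C, D, E} — all of the relation — so {A, C} is a candidate key.
{B, D}⁺ = {A, B, C, D, E} — all of the relation — so {B, D} is a candidate key.
{C, D}⁺ = {A, B, C, D, E} — all of the relation — so {C, D} is a candidate key.
Any other superkey properly contains one of these, so there are no further candidate keys.

{A, C}, {B, D}, {C, D}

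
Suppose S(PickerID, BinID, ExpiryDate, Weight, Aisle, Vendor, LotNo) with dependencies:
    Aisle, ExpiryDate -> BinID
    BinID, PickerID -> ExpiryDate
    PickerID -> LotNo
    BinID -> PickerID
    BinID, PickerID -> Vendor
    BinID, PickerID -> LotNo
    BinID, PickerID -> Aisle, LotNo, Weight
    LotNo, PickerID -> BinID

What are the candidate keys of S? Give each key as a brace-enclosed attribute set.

Closure of {BinID} is {Aisle, BinID, ExpiryDate, LotNo, PickerID, Vendor, Weight}, the whole schema; {BinID} is a candidate key.
Closure of {PickerID} is {Aisle, BinID, ExpiryDate, LotNo, PickerID, Vendor, Weight}, the whole schema; {PickerID} is a candidate key.
Closure of {Aisle, ExpiryDate} is {Aisle, BinID, ExpiryDate, LotNo, PickerID, Vendor, Weight}, the whole schema; {Aisle, ExpiryDate} is a candidate key.
These are minimal and exhaustive — every other superkey contains one of them.

{Aisle, ExpiryDate}, {BinID}, {PickerID}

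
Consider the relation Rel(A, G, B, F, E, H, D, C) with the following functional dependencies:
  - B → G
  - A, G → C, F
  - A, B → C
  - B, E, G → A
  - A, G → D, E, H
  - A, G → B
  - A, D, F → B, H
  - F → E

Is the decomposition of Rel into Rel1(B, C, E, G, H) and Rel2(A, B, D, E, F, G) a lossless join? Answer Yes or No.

Yes

Rel1 ∩ Rel2 = {B, E, G}; its closure under F is {A, B, C, D, E, F, G, H}.
Since Rel1 ⊆ {A, B, C, D, E, F, G, H}, the intersection is a superkey of Rel1; the decomposition is lossless.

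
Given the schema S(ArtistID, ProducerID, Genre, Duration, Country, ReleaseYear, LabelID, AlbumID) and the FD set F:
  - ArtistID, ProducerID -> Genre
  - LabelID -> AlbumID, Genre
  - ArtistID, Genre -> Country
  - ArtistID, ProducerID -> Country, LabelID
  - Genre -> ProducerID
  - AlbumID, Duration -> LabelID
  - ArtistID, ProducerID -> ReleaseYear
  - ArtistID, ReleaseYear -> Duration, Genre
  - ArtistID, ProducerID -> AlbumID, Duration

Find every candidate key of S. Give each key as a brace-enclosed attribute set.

No FD produces {ArtistID}, so it must be in every candidate key.
{ArtistID, Genre}⁺ = {AlbumID, ArtistID, Country, Duration, Genre, LabelID, ProducerID, ReleaseYear}, which is every attribute, so {ArtistID, Genre} is a candidate key.
{ArtistID, LabelID}⁺ = {AlbumID, ArtistID, Country, Duration, Genre, LabelID, ProducerID, ReleaseYear}, which is every attribute, so {ArtistID, LabelID} is a candidate key.
{ArtistID, ProducerID}⁺ = {AlbumID, ArtistID, Country, Duration, Genre, LabelID, ProducerID, ReleaseYear}, which is every attribute, so {ArtistID, ProducerID} is a candidate key.
{ArtistID, ReleaseYear}⁺ = {AlbumID, ArtistID, Country, Duration, Genre, LabelID, ProducerID, ReleaseYear}, which is every attribute, so {ArtistID, ReleaseYear} is a candidate key.
{AlbumID, ArtistID, Duration}⁺ = {AlbumID, ArtistID, Country, Duration, Genre, LabelID, ProducerID, ReleaseYear}, which is every attribute, so {AlbumID, ArtistID, Duration} is a candidate key.
These are minimal and exhaustive — every other superkey contains one of them.

{AlbumID, ArtistID, Duration}, {ArtistID, Genre}, {ArtistID, LabelID}, {ArtistID, ProducerID}, {ArtistID, ReleaseYear}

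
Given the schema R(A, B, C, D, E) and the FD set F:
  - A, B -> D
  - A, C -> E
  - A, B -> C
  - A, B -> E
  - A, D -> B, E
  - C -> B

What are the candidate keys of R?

{A, B}, {A, C}, {A, D}

Attributes never on any right-hand side: {A} — every candidate key must contain it.
Closure of {A, B} is {A, B, C, D, E}, the whole schema; {A, B} is a candidate key.
Closure of {A, C} is {A, B, C, D, E}, the whole schema; {A, C} is a candidate key.
Closure of {A, D} is {A, B, C, D, E}, the whole schema; {A, D} is a candidate key.
These are minimal and exhaustive — every other superkey contains one of them.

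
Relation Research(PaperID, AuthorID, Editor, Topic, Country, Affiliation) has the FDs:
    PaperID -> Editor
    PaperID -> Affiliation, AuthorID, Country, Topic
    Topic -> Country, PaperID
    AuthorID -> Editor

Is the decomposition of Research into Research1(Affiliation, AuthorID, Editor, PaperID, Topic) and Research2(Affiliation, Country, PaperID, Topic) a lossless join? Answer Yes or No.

Research1 ∩ Research2 = {Affiliation, PaperID, Topic}; its closure under F is {Affiliation, AuthorID, Country, Editor, PaperID, Topic}.
Research1 is contained in that closure, so Research1 ∩ Research2 -> Research1 holds and the join is lossless.

Yes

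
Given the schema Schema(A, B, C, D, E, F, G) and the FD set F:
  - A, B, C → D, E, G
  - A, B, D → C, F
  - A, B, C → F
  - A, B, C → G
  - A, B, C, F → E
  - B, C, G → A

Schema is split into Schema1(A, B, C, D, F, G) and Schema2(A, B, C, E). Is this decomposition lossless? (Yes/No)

The shared attributes are {A, B, C} and {A, B, C}⁺ = {A, B, C, D, E, F, G}.
This includes all of Schema1, so the common attributes are a superkey of Schema1 — the join is lossless.

Yes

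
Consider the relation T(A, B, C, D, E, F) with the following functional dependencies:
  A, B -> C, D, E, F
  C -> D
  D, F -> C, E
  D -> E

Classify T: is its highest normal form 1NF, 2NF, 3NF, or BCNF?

Candidate key: {A, B}. Prime attributes: {A, B}.
C -> D breaks BCNF: {C}⁺ = {C, D, E}, so {C} is not a superkey.
Because {D} is non-prime and the left side of C -> D is not a superkey, the relation is not in 3NF.
Checking every proper subset of each key, none determines a non-prime attribute — 2NF is satisfied.

2NF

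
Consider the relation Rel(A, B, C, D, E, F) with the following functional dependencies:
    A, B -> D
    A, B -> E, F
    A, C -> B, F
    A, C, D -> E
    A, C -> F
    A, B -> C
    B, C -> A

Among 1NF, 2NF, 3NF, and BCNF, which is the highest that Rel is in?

Candidate keys: {A, B}, {A, C}, {B, C}. Prime attributes: {A, B, C}.
Every FD has a superkey on the left, so the relation is in BCNF.

BCNF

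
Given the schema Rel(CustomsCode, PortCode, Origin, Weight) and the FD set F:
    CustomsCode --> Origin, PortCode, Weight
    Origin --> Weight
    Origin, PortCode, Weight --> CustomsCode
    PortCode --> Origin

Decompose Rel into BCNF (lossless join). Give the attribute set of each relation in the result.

Candidate keys of the original relation: {CustomsCode}, {PortCode}.
Within {CustomsCode, Origin, PortCode, Weight}: {Origin}⁺ ∩ {CustomsCode, Origin, PortCode, Weight} = {Origin, Weight}, not the whole set, so Origin --> Weight violates BCNF; decompose into {Origin, Weight} and {CustomsCode, Origin, PortCode}.
{Origin, Weight}: every determinant is a superkey — BCNF.
{CustomsCode, Origin, PortCode}: every determinant is a superkey — BCNF.

{CustomsCode, Origin, PortCode}; {Origin, Weight}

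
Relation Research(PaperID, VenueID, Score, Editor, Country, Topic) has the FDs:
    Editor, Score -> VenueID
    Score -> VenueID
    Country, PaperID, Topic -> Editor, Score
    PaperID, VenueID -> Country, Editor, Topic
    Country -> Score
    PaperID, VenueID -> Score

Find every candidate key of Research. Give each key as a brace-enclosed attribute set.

{Country, PaperID}, {PaperID, Score}, {PaperID, VenueID}

No FD produces {PaperID}, so it must be in every candidate key.
{Country, PaperID}⁺ = {Country, Editor, PaperID, Score, Topic, VenueID} — all of the relation — so {Country, PaperID} is a candidate key.
{PaperID, Score}⁺ = {Country, Editor, PaperID, Score, Topic, VenueID} — all of the relation — so {PaperID, Score} is a candidate key.
{PaperID, VenueID}⁺ = {Country, Editor, PaperID, Score, Topic, VenueID} — all of the relation — so {PaperID, VenueID} is a candidate key.
These are minimal and exhaustive — every other superkey contains one of them.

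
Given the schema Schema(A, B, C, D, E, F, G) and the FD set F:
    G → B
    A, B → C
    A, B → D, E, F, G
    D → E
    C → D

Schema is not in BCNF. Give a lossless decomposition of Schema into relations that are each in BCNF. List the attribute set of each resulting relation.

{A, C, F, G}; {B, G}; {C, D}; {D, E}

Candidate keys of the original relation: {A, B}, {A, G}.
{A, B, C, D, E, F, G}: {G} determines {B, G} here but is not a superkey — split on G → B, giving {B, G} and {A, C, D, E, F, G}.
{B, G}: every determinant is a superkey — BCNF.
{A, C, D, E, F, G}: {D} determines {D, E} here but is not a superkey — split on D → E, giving {D, E} and {A, C, D, F, G}.
{D, E}: every determinant is a superkey — BCNF.
{A, C, D, F, G}: {C} determines {C, D} here but is not a superkey — split on C → D, giving {C, D} and {A, C, F, G}.
{C, D}: every determinant is a superkey — BCNF.
{A, C, F, G}: every determinant is a superkey — BCNF.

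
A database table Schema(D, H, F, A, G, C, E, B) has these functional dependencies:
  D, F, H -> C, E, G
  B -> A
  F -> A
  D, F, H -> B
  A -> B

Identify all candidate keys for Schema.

{D, F, H}

{D, F, H} never appear on the right of any FD, so every key must include all of them.
{D, F, H}⁺ = {A, B, C, D, E, F, G, H} — all of the relation — so {D, F, H} is a candidate key.
No smaller or unrelated set reaches every attribute, so there are no other keys.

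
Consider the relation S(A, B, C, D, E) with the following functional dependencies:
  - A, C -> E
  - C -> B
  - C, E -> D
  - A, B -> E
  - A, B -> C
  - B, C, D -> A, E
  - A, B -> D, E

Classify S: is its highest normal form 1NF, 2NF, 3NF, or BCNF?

Candidate keys: {A, B}, {A, C}, {C, D}, {C, E}. Prime attributes: {A, B, C, D, E}.
C -> B breaks BCNF: {C}⁺ = {B, C}, so {C} is not a superkey.
But every attribute on its right side ({B}) is prime, and the same holds for every other non-superkey FD, so 3NF still holds.

3NF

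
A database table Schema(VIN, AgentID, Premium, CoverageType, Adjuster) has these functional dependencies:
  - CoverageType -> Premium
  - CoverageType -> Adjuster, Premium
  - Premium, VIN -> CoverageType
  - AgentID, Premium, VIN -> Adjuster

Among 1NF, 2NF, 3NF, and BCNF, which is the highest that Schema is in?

Candidate keys: {AgentID, CoverageType, VIN}, {AgentID, Premium, VIN}. Prime attributes: {AgentID, CoverageType, Premium, VIN}.
CoverageType -> Premium breaks BCNF: {CoverageType}⁺ = {Adjuster, CoverageType, Premium}, so {CoverageType} is not a superkey.
CoverageType -> Adjuster, Premium determines the non-prime attribute {Adjuster} from a non-superkey — 3NF is violated.
The proper key subset {CoverageType} of {AgentID, CoverageType, VIN} determines non-prime {Adjuster}, so the relation is not even in 2NF.

1NF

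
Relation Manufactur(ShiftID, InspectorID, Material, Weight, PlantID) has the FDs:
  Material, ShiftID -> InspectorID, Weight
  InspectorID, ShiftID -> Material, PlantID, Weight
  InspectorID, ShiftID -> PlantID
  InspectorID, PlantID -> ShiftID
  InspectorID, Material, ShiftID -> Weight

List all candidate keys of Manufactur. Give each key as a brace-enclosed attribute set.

{InspectorID, PlantID}, {InspectorID, ShiftID}, {Material, ShiftID}

{InspectorID, PlantID}⁺ = {InspectorID, Material, PlantID, ShiftID, Weight}, which is every attribute, so {InspectorID, PlantID} is a candidate key.
{InspectorID, ShiftID}⁺ = {InspectorID, Material, PlantID, ShiftID, Weight}, which is every attribute, so {InspectorID, ShiftID} is a candidate key.
{Material, ShiftID}⁺ = {InspectorID, Material, PlantID, ShiftID, Weight}, which is every attribute, so {Material, ShiftID} is a candidate key.
No proper subset of any of these is a key, and no other minimal superkey exists.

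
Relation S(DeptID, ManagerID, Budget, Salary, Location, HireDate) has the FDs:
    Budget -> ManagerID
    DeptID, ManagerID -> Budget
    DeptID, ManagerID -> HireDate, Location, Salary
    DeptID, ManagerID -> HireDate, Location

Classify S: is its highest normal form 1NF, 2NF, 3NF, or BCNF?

Candidate keys: {Budget, DeptID}, {DeptID, ManagerID}. Prime attributes: {Budget, DeptID, ManagerID}.
Budget -> ManagerID breaks BCNF: {Budget}⁺ = {Budget, ManagerID}, so {Budget} is not a superkey.
Since {ManagerID} ⊆ prime attributes and every other non-superkey FD also has a prime right side, the schema is in 3NF.

3NF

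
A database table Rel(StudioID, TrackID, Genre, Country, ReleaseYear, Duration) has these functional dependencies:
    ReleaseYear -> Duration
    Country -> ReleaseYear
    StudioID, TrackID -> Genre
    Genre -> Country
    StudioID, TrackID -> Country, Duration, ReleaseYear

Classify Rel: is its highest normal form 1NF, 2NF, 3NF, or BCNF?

2NF

Candidate key: {StudioID, TrackID}. Prime attributes: {StudioID, TrackID}.
ReleaseYear -> Duration breaks BCNF: {ReleaseYear}⁺ = {Duration, ReleaseYear}, so {ReleaseYear} is not a superkey.
ReleaseYear -> Duration determines the non-prime attribute {Duration} from a non-superkey — 3NF is violated.
Checking every proper subset of each key, none determines a non-prime attribute — 2NF is satisfied.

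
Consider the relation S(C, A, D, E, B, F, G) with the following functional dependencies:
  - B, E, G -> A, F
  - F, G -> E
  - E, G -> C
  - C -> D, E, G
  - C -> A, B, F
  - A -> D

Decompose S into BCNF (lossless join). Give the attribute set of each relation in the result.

{A, B, C, E, F, G}; {A, D}

Candidate keys of the original relation: {C}, {E, G}, {F, G}.
{A, B, C, D, E, F, G}: {A} determines {A, D} here but is not a superkey — split on A -> D, giving {A, D} and {A, B, C, E, F, G}.
{A, D}: every determinant is a superkey — BCNF.
{A, B, C, E, F, G}: every determinant is a superkey — BCNF.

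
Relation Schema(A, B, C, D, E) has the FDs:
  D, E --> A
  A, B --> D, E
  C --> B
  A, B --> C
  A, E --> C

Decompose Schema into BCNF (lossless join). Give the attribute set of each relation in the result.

Candidate keys of the original relation: {A, B}, {A, C}, {A, E}, {D, E}.
Within {A, B, C, D, E}: {C}⁺ ∩ {A, B, C, D, E} = {B, C}, not the whole set, so C --> B violates BCNF; decompose into {B, C} and {A, C, D, E}.
{B, C} is in BCNF.
{A, C, D, E} is in BCNF.

{A, C, D, E}; {B, C}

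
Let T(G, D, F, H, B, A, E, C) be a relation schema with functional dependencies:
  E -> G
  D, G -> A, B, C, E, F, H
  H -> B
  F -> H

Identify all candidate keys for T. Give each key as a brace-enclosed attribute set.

{D, E}, {D, G}

No FD produces {D}, so it must be in every candidate key.
{D, E}⁺ = {A, B, C, D, E, F, G, H}, which is every attribute, so {D, E} is a candidate key.
{D, G}⁺ = {A, B, C, D, E, F, G, H}, which is every attribute, so {D, G} is a candidate key.
Any other superkey properly contains one of these, so there are no further candidate keys.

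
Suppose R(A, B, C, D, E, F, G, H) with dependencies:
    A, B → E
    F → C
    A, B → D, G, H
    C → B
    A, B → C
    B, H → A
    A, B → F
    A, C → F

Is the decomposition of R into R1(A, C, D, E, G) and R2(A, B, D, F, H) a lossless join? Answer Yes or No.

R1 ∩ R2 = {A, D}; its closure under F is {A, D}.
The closure covers neither R1 nor R2 entirely; the join is not lossless.

No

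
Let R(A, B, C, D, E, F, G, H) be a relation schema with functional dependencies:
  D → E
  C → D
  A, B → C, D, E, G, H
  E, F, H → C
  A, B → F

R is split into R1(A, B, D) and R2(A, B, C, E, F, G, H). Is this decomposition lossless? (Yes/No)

R1 ∩ R2 = {A, B}; its closure under F is {A, B, C, D, E, F, G, H}.
R1 is contained in that closure, so R1 ∩ R2 → R1 holds and the join is lossless.

Yes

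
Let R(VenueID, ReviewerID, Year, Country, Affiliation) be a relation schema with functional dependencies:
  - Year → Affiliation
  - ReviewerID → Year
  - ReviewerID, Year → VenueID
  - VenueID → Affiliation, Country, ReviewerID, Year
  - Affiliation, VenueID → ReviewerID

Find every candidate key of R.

{ReviewerID}, {VenueID}

Closure of {ReviewerID} is {Affiliation, Country, ReviewerID, VenueID, Year}, the whole schema; {ReviewerID} is a candidate key.
Closure of {VenueID} is {Affiliation, Country, ReviewerID, VenueID, Year}, the whole schema; {VenueID} is a candidate key.
Any other superkey properly contains one of these, so there are no further candidate keys.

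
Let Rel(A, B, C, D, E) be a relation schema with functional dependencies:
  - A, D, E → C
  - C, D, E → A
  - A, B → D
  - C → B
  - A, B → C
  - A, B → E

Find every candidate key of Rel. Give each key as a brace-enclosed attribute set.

{A, B} is a candidate key since {A, B}⁺ = {A, B, C, D, E} covers every attribute.
{A, C} is a candidate key since {A, C}⁺ = {A, B, C, D, E} covers every attribute.
{A, D, E} is a candidate key since {A, D, E}⁺ = {A, B, C, D, E} covers every attribute.
{C, D, E} is a candidate key since {C, D, E}⁺ = {A, B, C, D, E} covers every attribute.
These are minimal and exhaustive — every other superkey contains one of them.

{A, B}, {A, C}, {A, D, E}, {C, D, E}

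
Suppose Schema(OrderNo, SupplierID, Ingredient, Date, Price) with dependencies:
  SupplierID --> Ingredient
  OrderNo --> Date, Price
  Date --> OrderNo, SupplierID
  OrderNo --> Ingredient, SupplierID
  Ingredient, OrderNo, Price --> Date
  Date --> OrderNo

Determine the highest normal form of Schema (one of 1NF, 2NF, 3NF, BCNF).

2NF

Candidate keys: {Date}, {OrderNo}. Prime attributes: {Date, OrderNo}.
SupplierID --> Ingredient breaks BCNF: {SupplierID}⁺ = {Ingredient, SupplierID}, so {SupplierID} is not a superkey.
SupplierID --> Ingredient determines the non-prime attribute {Ingredient} from a non-superkey — 3NF is violated.
With only single-attribute keys there can be no partial dependency, so 2NF holds.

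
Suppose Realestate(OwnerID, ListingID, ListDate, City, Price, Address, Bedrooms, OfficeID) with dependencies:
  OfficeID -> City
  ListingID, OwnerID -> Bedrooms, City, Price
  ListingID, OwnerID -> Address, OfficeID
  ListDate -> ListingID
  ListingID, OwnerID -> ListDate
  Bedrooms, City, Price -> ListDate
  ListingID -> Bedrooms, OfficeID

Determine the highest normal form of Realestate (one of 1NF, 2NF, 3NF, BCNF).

3NF

Candidate keys: {Bedrooms, City, OwnerID, Price}, {Bedrooms, OfficeID, OwnerID, Price}, {ListDate, OwnerID}, {ListingID, OwnerID}. Prime attributes: {Bedrooms, City, ListDate, ListingID, OfficeID, OwnerID, Price}.
OfficeID -> City breaks BCNF: {OfficeID}⁺ = {City, OfficeID}, so {OfficeID} is not a superkey.
But every attribute on its right side ({City}) is prime, and the same holds for every other non-superkey FD, so 3NF still holds.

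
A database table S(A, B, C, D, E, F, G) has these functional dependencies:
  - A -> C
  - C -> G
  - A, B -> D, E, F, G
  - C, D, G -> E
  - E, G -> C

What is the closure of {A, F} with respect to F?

Start with {A, F}.
A -> C applies; add {C} → now {A, C, F}.
C -> G applies; add {G} → now {A, C, F, G}.
No further FD applies.

{A, C, F, G}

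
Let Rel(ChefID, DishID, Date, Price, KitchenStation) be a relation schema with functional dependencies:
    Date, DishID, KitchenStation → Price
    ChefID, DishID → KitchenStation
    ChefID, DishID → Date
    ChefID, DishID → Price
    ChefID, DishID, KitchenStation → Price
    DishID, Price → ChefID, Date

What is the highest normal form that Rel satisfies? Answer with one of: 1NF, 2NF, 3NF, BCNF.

BCNF

Candidate keys: {ChefID, DishID}, {Date, DishID, KitchenStation}, {DishID, Price}. Prime attributes: {ChefID, Date, DishID, KitchenStation, Price}.
Each dependency's left side is a superkey — BCNF holds.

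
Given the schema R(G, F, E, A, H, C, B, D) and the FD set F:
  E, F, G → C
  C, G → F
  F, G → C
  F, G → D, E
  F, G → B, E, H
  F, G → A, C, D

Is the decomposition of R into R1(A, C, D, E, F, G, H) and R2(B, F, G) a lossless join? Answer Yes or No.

Yes

R1 ∩ R2 = {F, G}; its closure under F is {A, B, C, D, E, F, G, H}.
Since R1 ⊆ {A, B, C, D, E, F, G, H}, the intersection is a superkey of R1; the decomposition is lossless.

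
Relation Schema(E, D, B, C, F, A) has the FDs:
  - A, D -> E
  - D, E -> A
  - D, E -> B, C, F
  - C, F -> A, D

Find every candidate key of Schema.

{A, D}, {C, F}, {D, E}

Closure of {A, D} is {A, B, C, D, E, F}, the whole schema; {A, D} is a candidate key.
Closure of {C, F} is {A, B, C, D, E, F}, the whole schema; {C, F} is a candidate key.
Closure of {D, E} is {A, B, C, D, E, F}, the whole schema; {D, E} is a candidate key.
These are minimal and exhaustive — every other superkey contains one of them.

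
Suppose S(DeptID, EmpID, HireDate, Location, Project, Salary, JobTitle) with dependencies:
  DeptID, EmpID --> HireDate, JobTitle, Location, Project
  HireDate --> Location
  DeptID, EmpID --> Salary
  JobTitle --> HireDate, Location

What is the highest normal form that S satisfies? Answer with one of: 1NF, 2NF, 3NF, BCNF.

2NF

Candidate key: {DeptID, EmpID}. Prime attributes: {DeptID, EmpID}.
HireDate --> Location: {HireDate}⁺ = {HireDate, Location}, which is not all of the attributes, so the left side is not a superkey — BCNF is violated.
HireDate --> Location has non-prime {Location} on the right and a non-superkey on the left, so 3NF fails.
Checking every proper subset of each key, none determines a non-prime attribute — 2NF is satisfied.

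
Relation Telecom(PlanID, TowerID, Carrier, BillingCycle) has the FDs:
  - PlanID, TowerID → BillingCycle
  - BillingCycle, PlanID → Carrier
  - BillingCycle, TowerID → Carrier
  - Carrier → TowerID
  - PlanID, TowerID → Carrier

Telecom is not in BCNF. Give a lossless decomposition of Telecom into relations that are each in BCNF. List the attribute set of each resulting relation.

Candidate keys of the original relation: {BillingCycle, PlanID}, {Carrier, PlanID}, {PlanID, TowerID}.
In {BillingCycle, Carrier, PlanID, TowerID}, {BillingCycle, TowerID} is not a superkey ({BillingCycle, TowerID}⁺ restricted to this set is {BillingCycle, Carrier, TowerID}), so split on BillingCycle, TowerID → Carrier into {BillingCycle, Carrier, TowerID} and {BillingCycle, PlanID, TowerID}.
In {BillingCycle, Carrier, TowerID}, {Carrier} is not a superkey ({Carrier}⁺ restricted to this set is {Carrier, TowerID}), so split on Carrier → TowerID into {Carrier, TowerID} and {BillingCycle, Carrier}.
{Carrier, TowerID} is in BCNF.
{BillingCycle, Carrier} is in BCNF.
{BillingCycle, PlanID, TowerID} is in BCNF.

{BillingCycle, Carrier}; {BillingCycle, PlanID, TowerID}; {Carrier, TowerID}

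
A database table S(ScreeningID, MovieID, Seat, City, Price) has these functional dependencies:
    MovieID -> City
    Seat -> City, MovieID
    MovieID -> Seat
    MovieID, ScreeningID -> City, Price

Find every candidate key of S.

Attributes never on any right-hand side: {ScreeningID} — every candidate key must contain it.
Closure of {MovieID, ScreeningID} is {City, MovieID, Price, ScreeningID, Seat}, the whole schema; {MovieID, ScreeningID} is a candidate key.
Closure of {ScreeningID, Seat} is {City, MovieID, Price, ScreeningID, Seat}, the whole schema; {ScreeningID, Seat} is a candidate key.
Any other superkey properly contains one of these, so there are no further candidate keys.

{MovieID, ScreeningID}, {ScreeningID, Seat}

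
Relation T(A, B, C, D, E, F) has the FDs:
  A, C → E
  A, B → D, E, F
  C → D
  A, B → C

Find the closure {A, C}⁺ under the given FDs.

Start with {A, C}.
A, C → E applies; add {E} → now {A, C, E}.
C → D applies; add {D} → now {A, C, D, E}.
No further FD applies.

{A, C, D, E}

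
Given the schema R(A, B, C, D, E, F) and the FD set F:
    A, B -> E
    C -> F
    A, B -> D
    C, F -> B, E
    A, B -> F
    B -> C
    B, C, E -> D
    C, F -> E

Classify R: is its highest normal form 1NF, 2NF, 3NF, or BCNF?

1NF

Candidate keys: {A, B}, {A, C}. Prime attributes: {A, B, C}.
C -> F breaks BCNF: {C}⁺ = {B, C, D, E, F}, so {C} is not a superkey.
Because {F} is non-prime and the left side of C -> F is not a superkey, the relation is not in 3NF.
Since {B} ⊂ {A, B} and {B}⁺ ⊇ {D, E, F} with {D, E, F} non-prime, there is a partial dependency; 2NF fails.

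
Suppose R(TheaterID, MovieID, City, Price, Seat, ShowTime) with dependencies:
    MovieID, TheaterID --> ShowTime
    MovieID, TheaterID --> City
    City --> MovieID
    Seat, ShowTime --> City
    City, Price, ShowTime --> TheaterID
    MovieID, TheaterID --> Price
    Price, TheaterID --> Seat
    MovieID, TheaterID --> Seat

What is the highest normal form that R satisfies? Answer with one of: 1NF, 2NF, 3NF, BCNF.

3NF

Candidate keys: {City, Price, ShowTime}, {City, TheaterID}, {MovieID, TheaterID}, {Price, Seat, ShowTime}, {Price, ShowTime, TheaterID}, {Seat, ShowTime, TheaterID}. Prime attributes: {City, MovieID, Price, Seat, ShowTime, TheaterID}.
For City --> MovieID we have {City}⁺ = {City, MovieID}; {City} is not a superkey, so BCNF fails.
Since {MovieID} ⊆ prime attributes and every other non-superkey FD also has a prime right side, the schema is in 3NF.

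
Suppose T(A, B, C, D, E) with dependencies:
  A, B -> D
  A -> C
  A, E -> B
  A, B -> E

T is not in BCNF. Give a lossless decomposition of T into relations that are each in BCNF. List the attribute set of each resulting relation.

{A, B, D, E}; {A, C}

Candidate keys of the original relation: {A, B}, {A, E}.
In {A, B, C, D, E}, {A} is not a superkey ({A}⁺ restricted to this set is {A, C}), so split on A -> C into {A, C} and {A, B, D, E}.
{A, C} is in BCNF.
{A, B, D, E} is in BCNF.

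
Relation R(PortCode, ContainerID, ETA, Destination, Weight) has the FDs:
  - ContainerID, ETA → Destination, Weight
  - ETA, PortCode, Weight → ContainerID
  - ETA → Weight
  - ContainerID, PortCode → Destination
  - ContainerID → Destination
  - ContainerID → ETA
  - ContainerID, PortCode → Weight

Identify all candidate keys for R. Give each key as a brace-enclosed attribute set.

{PortCode} never appears on the right of any FD, so every key must include it.
{ContainerID, PortCode}⁺ = {ContainerID, Destination, ETA, PortCode, Weight}, which is every attribute, so {ContainerID, PortCode} is a candidate key.
{ETA, PortCode}⁺ = {ContainerID, Destination, ETA, PortCode, Weight}, which is every attribute, so {ETA, PortCode} is a candidate key.
These are minimal and exhaustive — every other superkey contains one of them.

{ContainerID, PortCode}, {ETA, PortCode}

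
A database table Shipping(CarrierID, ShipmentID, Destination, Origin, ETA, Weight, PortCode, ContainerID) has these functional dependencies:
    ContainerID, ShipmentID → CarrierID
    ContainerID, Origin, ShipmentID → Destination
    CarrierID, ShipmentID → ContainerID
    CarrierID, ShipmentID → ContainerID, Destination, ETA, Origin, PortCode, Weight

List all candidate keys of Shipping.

{CarrierID, ShipmentID}, {ContainerID, ShipmentID}

No FD produces {ShipmentID}, so it must be in every candidate key.
{CarrierID, ShipmentID}⁺ = {CarrierID, ContainerID, Destination, ETA, Origin, PortCode, ShipmentID, Weight}, which is every attribute, so {CarrierID, ShipmentID} is a candidate key.
{ContainerID, ShipmentID}⁺ = {CarrierID, ContainerID, Destination, ETA, Origin, PortCode, ShipmentID, Weight}, which is every attribute, so {ContainerID, ShipmentID} is a candidate key.
These are minimal and exhaustive — every other superkey contains one of them.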